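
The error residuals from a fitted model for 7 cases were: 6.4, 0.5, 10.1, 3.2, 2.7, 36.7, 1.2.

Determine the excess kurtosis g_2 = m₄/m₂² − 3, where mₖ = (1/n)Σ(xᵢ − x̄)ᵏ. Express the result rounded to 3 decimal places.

1.552

x̄ = 8.6857
Σ(xᵢ − x̄)² = 980.9886 ⇒ m₂ = 140.14122
Σ(xᵢ − x̄)⁴ = 625761.7672 ⇒ m₄ = 89394.53817
m₂² = 19639.56280
g_2 = m₄/m₂² − 3 = 4.55176 − 3 ≈ 1.552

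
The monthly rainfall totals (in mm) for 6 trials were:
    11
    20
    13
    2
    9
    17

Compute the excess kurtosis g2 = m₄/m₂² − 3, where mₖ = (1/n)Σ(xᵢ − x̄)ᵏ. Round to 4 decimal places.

x̄ = 12.0000
Σ(xᵢ − x̄)² = 200.0000 ⇒ m₂ = 33.33333
Σ(xᵢ − x̄)⁴ = 14804.0000 ⇒ m₄ = 2467.33333
m₂² = 1111.11111
g2 = m₄/m₂² − 3 = 2.22060 − 3 ≈ -0.7794

-0.7794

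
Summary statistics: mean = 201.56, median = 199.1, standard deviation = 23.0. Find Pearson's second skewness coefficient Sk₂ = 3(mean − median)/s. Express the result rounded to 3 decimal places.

Sk₂ = 3(201.56 − 199.1) / 23.0 = 3 × 2.4600 / 23.0
    = 7.3800 / 23.0 ≈ 0.321

0.321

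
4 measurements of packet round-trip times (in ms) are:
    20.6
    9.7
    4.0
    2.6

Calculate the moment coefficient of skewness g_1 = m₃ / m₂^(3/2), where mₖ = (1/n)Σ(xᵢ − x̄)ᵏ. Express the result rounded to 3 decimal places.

x̄ = (20.6 + 9.7 + 4.0 + 2.6) / 4 = 9.2250
deviations (xᵢ − x̄): 11.3750, 0.4750, -5.2250, -6.6250
Σ(xᵢ − x̄)² = 200.8075 ⇒ m₂ = 200.8075/4 = 50.20188
Σ(xᵢ − x̄)³ = 1038.5044 ⇒ m₃ = 1038.5044/4 = 259.62609
m₂^(3/2) = 50.20188^(1.5) = 355.69676
g_1 = m₃ / m₂^(3/2) = 259.62609 / 355.69676 ≈ 0.730

0.730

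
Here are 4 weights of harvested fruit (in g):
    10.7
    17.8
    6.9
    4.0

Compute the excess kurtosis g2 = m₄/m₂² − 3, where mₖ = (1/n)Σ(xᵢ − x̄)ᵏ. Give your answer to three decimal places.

x̄ = 9.8500
Σ(xᵢ − x̄)² = 106.8500 ⇒ m₂ = 26.71250
Σ(xᵢ − x̄)⁴ = 5241.9910 ⇒ m₄ = 1310.49776
m₂² = 713.55766
g2 = m₄/m₂² − 3 = 1.83657 − 3 ≈ -1.163

-1.163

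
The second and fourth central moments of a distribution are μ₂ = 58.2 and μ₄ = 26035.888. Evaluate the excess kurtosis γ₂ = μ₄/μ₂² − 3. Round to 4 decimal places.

4.6865

μ₂² = 58.2² = 3387.24000
μ₄/μ₂² = 26035.888 / 3387.24000 = 7.68646
γ₂ = 7.68646 − 3 ≈ 4.6865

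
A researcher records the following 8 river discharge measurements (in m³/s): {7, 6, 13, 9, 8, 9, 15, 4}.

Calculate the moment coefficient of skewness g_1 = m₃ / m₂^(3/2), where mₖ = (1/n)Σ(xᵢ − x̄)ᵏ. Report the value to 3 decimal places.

0.500

x̄ = (7 + 6 + 13 + 9 + 8 + 9 + 15 + 4) / 8 = 8.8750
deviations (xᵢ − x̄): -1.8750, -2.8750, 4.1250, 0.1250, -0.8750, 0.1250, 6.1250, -4.8750
Σ(xᵢ − x̄)² = 90.8750 ⇒ m₂ = 90.8750/8 = 11.35938
Σ(xᵢ − x̄)³ = 153.0938 ⇒ m₃ = 153.0938/8 = 19.13672
m₂^(3/2) = 11.35938^(1.5) = 38.28526
g_1 = m₃ / m₂^(3/2) = 19.13672 / 38.28526 ≈ 0.500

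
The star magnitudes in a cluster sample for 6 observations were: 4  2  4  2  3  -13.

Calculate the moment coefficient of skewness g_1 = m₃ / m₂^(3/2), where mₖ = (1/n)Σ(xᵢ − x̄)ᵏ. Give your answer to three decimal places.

x̄ = (4 + 2 + 4 + 2 + 3 - 13) / 6 = 0.3333
deviations (xᵢ − x̄): 3.6667, 1.6667, 3.6667, 1.6667, 2.6667, -13.3333
Σ(xᵢ − x̄)² = 217.3333 ⇒ m₂ = 217.3333/6 = 36.22222
Σ(xᵢ − x̄)³ = -2243.5556 ⇒ m₃ = -2243.5556/6 = -373.92593
m₂^(3/2) = 36.22222^(1.5) = 218.00308
g_1 = m₃ / m₂^(3/2) = -373.92593 / 218.00308 ≈ -1.715

-1.715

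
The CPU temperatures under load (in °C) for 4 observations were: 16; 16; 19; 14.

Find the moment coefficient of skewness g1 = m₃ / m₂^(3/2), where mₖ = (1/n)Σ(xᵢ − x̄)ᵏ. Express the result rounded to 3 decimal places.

0.412

x̄ = (16 + 16 + 19 + 14) / 4 = 16.2500
deviations (xᵢ − x̄): -0.2500, -0.2500, 2.7500, -2.2500
Σ(xᵢ − x̄)² = 12.7500 ⇒ m₂ = 12.7500/4 = 3.18750
Σ(xᵢ − x̄)³ = 9.3750 ⇒ m₃ = 9.3750/4 = 2.34375
m₂^(3/2) = 3.18750^(1.5) = 5.69083
g1 = m₃ / m₂^(3/2) = 2.34375 / 5.69083 ≈ 0.412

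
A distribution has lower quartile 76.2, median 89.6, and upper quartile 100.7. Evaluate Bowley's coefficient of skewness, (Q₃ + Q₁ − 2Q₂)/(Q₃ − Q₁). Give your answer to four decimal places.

numerator: Q₃ + Q₁ − 2Q₂ = 100.7 + 76.2 − 2×89.6 = -2.3000
denominator: Q₃ − Q₁ = 100.7 − 76.2 = 24.5000
Bowley skewness = -2.3000 / 24.5000 ≈ -0.0939

-0.0939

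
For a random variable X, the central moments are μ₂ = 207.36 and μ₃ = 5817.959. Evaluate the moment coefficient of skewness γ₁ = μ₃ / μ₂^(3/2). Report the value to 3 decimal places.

1.948

σ = √μ₂ = √207.36 = 14.40000
σ³ = μ₂^(3/2) = 2985.98400
γ₁ = μ₃/σ³ = 5817.959 / 2985.98400 ≈ 1.948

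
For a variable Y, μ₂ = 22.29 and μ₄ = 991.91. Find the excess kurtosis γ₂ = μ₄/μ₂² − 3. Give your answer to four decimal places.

μ₂² = 22.29² = 496.84410
μ₄/μ₂² = 991.91 / 496.84410 = 1.99642
γ₂ = 1.99642 − 3 ≈ -1.0036

-1.0036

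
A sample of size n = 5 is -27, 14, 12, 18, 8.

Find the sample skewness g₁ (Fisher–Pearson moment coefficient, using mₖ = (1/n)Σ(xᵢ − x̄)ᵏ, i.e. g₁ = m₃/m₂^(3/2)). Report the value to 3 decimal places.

x̄ = (-27 + 14 + 12 + 18 + 8) / 5 = 5.0000
deviations (xᵢ − x̄): -32.0000, 9.0000, 7.0000, 13.0000, 3.0000
Σ(xᵢ − x̄)² = 1332.0000 ⇒ m₂ = 1332.0000/5 = 266.40000
Σ(xᵢ − x̄)³ = -29472.0000 ⇒ m₃ = -29472.0000/5 = -5894.40000
m₂^(3/2) = 266.40000^(1.5) = 4348.11809
g₁ = m₃ / m₂^(3/2) = -5894.40000 / 4348.11809 ≈ -1.356

-1.356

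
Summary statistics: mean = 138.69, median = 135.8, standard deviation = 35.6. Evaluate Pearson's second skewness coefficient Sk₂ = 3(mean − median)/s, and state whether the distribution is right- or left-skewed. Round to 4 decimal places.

Sk₂ = 3(138.69 − 135.8) / 35.6 = 3 × 2.8900 / 35.6
    = 8.6700 / 35.6 ≈ 0.2435
Sk₂ > 0 ⇒ mean > median ⇒ right-skewed (positive skew).

0.2435, right-skewed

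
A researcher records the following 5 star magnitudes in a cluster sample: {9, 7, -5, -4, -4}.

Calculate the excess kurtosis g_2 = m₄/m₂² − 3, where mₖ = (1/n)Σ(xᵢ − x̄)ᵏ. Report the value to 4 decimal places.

x̄ = 0.6000
Σ(xᵢ − x̄)² = 185.2000 ⇒ m₂ = 37.04000
Σ(xᵢ − x̄)⁴ = 8535.3760 ⇒ m₄ = 1707.07520
m₂² = 1371.96160
g_2 = m₄/m₂² − 3 = 1.24426 − 3 ≈ -1.7557

-1.7557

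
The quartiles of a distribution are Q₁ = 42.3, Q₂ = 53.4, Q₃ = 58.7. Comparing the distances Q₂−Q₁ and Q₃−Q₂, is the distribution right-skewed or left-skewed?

left-skewed

Q₂ − Q₁ = 11.1;  Q₃ − Q₂ = 5.3
Q₂ − Q₁ > Q₃ − Q₂ ⇒ the lower half is more spread out ⇒ left-skewed.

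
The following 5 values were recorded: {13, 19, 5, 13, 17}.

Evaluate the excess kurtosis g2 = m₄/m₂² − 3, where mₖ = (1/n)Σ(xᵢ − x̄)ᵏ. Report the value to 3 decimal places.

x̄ = 13.4000
Σ(xᵢ − x̄)² = 115.2000 ⇒ m₂ = 23.04000
Σ(xᵢ − x̄)⁴ = 6130.1760 ⇒ m₄ = 1226.03520
m₂² = 530.84160
g2 = m₄/m₂² − 3 = 2.30961 − 3 ≈ -0.690

-0.690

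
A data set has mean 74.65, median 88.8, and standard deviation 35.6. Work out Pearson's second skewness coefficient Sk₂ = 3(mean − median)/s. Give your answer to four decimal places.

Sk₂ = 3(74.65 − 88.8) / 35.6 = 3 × -14.1500 / 35.6
    = -42.4500 / 35.6 ≈ -1.1924

-1.1924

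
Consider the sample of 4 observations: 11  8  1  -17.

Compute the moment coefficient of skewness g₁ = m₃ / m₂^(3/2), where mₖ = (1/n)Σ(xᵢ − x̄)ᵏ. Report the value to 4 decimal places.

-0.8044

x̄ = (11 + 8 + 1 - 17) / 4 = 0.7500
deviations (xᵢ − x̄): 10.2500, 7.2500, 0.2500, -17.7500
Σ(xᵢ − x̄)² = 472.7500 ⇒ m₂ = 472.7500/4 = 118.18750
Σ(xᵢ − x̄)³ = -4134.3750 ⇒ m₃ = -4134.3750/4 = -1033.59375
m₂^(3/2) = 118.18750^(1.5) = 1284.86447
g₁ = m₃ / m₂^(3/2) = -1033.59375 / 1284.86447 ≈ -0.8044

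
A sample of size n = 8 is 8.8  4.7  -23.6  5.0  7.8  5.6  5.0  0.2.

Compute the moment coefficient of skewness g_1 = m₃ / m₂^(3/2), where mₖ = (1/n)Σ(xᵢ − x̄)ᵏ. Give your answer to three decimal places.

x̄ = (8.8 + 4.7 - 23.6 + 5.0 + 7.8 + 5.6 + 5.0 + 0.2) / 8 = 1.6875
deviations (xᵢ − x̄): 7.1125, 3.0125, -25.2875, 3.3125, 6.1125, 3.9125, 3.3125, -1.4875
Σ(xᵢ − x̄)² = 775.9488 ⇒ m₂ = 775.9488/8 = 96.99359
Σ(xᵢ − x̄)³ = -15425.4689 ⇒ m₃ = -15425.4689/8 = -1928.18361
m₂^(3/2) = 96.99359^(1.5) = 955.24457
g_1 = m₃ / m₂^(3/2) = -1928.18361 / 955.24457 ≈ -2.019

-2.019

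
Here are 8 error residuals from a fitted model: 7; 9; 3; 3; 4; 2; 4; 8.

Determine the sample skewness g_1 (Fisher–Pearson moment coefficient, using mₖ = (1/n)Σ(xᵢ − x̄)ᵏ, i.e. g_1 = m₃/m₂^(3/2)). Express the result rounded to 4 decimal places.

0.4593

x̄ = (7 + 9 + 3 + 3 + 4 + 2 + 4 + 8) / 8 = 5.0000
deviations (xᵢ − x̄): 2.0000, 4.0000, -2.0000, -2.0000, -1.0000, -3.0000, -1.0000, 3.0000
Σ(xᵢ − x̄)² = 48.0000 ⇒ m₂ = 48.0000/8 = 6.00000
Σ(xᵢ − x̄)³ = 54.0000 ⇒ m₃ = 54.0000/8 = 6.75000
m₂^(3/2) = 6.00000^(1.5) = 14.69694
g_1 = m₃ / m₂^(3/2) = 6.75000 / 14.69694 ≈ 0.4593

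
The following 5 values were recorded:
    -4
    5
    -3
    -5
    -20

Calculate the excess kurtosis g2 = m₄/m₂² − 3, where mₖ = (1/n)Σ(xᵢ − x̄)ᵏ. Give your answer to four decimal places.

-0.3622

x̄ = -5.4000
Σ(xᵢ − x̄)² = 329.2000 ⇒ m₂ = 65.84000
Σ(xᵢ − x̄)⁴ = 57172.8160 ⇒ m₄ = 11434.56320
m₂² = 4334.90560
g2 = m₄/m₂² − 3 = 2.63779 − 3 ≈ -0.3622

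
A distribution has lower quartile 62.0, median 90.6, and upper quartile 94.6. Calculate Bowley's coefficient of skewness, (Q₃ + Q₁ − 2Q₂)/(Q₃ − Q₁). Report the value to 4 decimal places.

-0.7546

numerator: Q₃ + Q₁ − 2Q₂ = 94.6 + 62.0 − 2×90.6 = -24.6000
denominator: Q₃ − Q₁ = 94.6 − 62.0 = 32.6000
Bowley skewness = -24.6000 / 32.6000 ≈ -0.7546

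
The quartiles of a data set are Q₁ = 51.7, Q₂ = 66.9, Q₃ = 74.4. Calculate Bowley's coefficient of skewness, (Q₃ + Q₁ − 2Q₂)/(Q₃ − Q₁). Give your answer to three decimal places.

numerator: Q₃ + Q₁ − 2Q₂ = 74.4 + 51.7 − 2×66.9 = -7.7000
denominator: Q₃ − Q₁ = 74.4 − 51.7 = 22.7000
Bowley skewness = -7.7000 / 22.7000 ≈ -0.339

-0.339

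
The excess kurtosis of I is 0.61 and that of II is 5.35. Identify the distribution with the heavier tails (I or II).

II

Higher excess kurtosis ⇒ heavier tails relative to the normal distribution.
0.61 vs 5.35: the larger is 5.35, so II has heavier tails.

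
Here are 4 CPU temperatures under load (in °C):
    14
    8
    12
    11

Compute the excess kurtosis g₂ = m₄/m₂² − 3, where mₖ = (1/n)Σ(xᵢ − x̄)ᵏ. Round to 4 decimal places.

-1.0763

x̄ = 11.2500
Σ(xᵢ − x̄)² = 18.7500 ⇒ m₂ = 4.68750
Σ(xᵢ − x̄)⁴ = 169.0781 ⇒ m₄ = 42.26953
m₂² = 21.97266
g₂ = m₄/m₂² − 3 = 1.92373 − 3 ≈ -1.0763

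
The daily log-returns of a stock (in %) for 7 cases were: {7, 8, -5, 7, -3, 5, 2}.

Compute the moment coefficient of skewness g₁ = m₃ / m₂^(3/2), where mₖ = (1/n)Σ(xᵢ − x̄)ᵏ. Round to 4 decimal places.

-0.6005

x̄ = (7 + 8 - 5 + 7 - 3 + 5 + 2) / 7 = 3.0000
deviations (xᵢ − x̄): 4.0000, 5.0000, -8.0000, 4.0000, -6.0000, 2.0000, -1.0000
Σ(xᵢ − x̄)² = 162.0000 ⇒ m₂ = 162.0000/7 = 23.14286
Σ(xᵢ − x̄)³ = -468.0000 ⇒ m₃ = -468.0000/7 = -66.85714
m₂^(3/2) = 23.14286^(1.5) = 111.33340
g₁ = m₃ / m₂^(3/2) = -66.85714 / 111.33340 ≈ -0.6005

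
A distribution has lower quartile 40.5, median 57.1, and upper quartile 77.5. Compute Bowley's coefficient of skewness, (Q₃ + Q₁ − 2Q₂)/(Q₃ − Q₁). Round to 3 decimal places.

0.103

numerator: Q₃ + Q₁ − 2Q₂ = 77.5 + 40.5 − 2×57.1 = 3.8000
denominator: Q₃ − Q₁ = 77.5 − 40.5 = 37.0000
Bowley skewness = 3.8000 / 37.0000 ≈ 0.103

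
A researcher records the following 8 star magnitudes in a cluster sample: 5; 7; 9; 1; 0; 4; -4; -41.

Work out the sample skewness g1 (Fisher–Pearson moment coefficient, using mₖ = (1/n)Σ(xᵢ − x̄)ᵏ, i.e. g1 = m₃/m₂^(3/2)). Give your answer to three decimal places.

x̄ = (5 + 7 + 9 + 1 + 0 + 4 - 4 - 41) / 8 = -2.3750
deviations (xᵢ − x̄): 7.3750, 9.3750, 11.3750, 3.3750, 2.3750, 6.3750, -1.6250, -38.6250
Σ(xᵢ − x̄)² = 1823.8750 ⇒ m₂ = 1823.8750/8 = 227.98438
Σ(xᵢ − x̄)³ = -54620.7188 ⇒ m₃ = -54620.7188/8 = -6827.58984
m₂^(3/2) = 227.98438^(1.5) = 3442.37061
g1 = m₃ / m₂^(3/2) = -6827.58984 / 3442.37061 ≈ -1.983

-1.983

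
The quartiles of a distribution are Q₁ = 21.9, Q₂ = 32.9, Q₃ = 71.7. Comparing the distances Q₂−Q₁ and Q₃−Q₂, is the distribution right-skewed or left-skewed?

Q₂ − Q₁ = 11.0;  Q₃ − Q₂ = 38.8
Q₃ − Q₂ > Q₂ − Q₁ ⇒ the upper half is more spread out ⇒ right-skewed.

right-skewed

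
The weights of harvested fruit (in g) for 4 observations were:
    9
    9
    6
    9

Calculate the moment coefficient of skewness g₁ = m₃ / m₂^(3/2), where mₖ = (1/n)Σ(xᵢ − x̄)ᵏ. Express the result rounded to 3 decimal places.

x̄ = (9 + 9 + 6 + 9) / 4 = 8.2500
deviations (xᵢ − x̄): 0.7500, 0.7500, -2.2500, 0.7500
Σ(xᵢ − x̄)² = 6.7500 ⇒ m₂ = 6.7500/4 = 1.68750
Σ(xᵢ − x̄)³ = -10.1250 ⇒ m₃ = -10.1250/4 = -2.53125
m₂^(3/2) = 1.68750^(1.5) = 2.19213
g₁ = m₃ / m₂^(3/2) = -2.53125 / 2.19213 ≈ -1.155

-1.155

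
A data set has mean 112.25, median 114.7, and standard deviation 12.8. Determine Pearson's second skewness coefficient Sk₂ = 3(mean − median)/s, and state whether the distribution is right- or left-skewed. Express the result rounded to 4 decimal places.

-0.5742, left-skewed

Sk₂ = 3(112.25 − 114.7) / 12.8 = 3 × -2.4500 / 12.8
    = -7.3500 / 12.8 ≈ -0.5742
Sk₂ < 0 ⇒ mean < median ⇒ left-skewed (negative skew).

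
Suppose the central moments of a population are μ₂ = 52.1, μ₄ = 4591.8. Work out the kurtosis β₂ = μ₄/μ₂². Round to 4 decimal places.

1.6916

μ₂² = 52.1² = 2714.41000
μ₄/μ₂² = 4591.8 / 2714.41000 = 1.69164
β₂ ≈ 1.6916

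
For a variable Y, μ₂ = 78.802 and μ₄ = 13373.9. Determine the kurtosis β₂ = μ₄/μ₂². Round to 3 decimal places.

μ₂² = 78.802² = 6209.75520
μ₄/μ₂² = 13373.9 / 6209.75520 = 2.15369
β₂ ≈ 2.154

2.154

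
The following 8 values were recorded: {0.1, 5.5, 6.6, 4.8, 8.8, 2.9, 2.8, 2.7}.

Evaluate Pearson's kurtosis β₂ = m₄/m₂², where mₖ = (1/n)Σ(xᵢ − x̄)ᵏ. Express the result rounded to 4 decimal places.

2.3077

x̄ = 4.2750
Σ(xᵢ − x̄)² = 51.6350 ⇒ m₂ = 6.45438
Σ(xᵢ − x̄)⁴ = 769.0878 ⇒ m₄ = 96.13598
m₂² = 41.65896
β₂ = m₄/m₂² = 96.13598 / 41.65896 ≈ 2.3077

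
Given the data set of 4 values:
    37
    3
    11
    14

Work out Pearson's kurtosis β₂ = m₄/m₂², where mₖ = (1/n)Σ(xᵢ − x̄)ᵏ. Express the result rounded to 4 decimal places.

2.1274

x̄ = 16.2500
Σ(xᵢ − x̄)² = 638.7500 ⇒ m₂ = 159.68750
Σ(xᵢ − x̄)⁴ = 216991.5781 ⇒ m₄ = 54247.89453
m₂² = 25500.09766
β₂ = m₄/m₂² = 54247.89453 / 25500.09766 ≈ 2.1274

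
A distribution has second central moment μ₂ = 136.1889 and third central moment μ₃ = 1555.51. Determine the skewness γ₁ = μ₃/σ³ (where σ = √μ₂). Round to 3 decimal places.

σ = √μ₂ = √136.1889 = 11.67000
σ³ = μ₂^(3/2) = 1589.32446
γ₁ = μ₃/σ³ = 1555.51 / 1589.32446 ≈ 0.979

0.979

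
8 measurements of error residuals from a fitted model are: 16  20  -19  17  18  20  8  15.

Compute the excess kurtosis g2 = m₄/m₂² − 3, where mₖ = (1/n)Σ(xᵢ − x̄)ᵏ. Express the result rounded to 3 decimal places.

2.191

x̄ = 11.8750
Σ(xᵢ − x̄)² = 1190.8750 ⇒ m₂ = 148.85938
Σ(xᵢ − x̄)⁴ = 920139.1504 ⇒ m₄ = 115017.39380
m₂² = 22159.11353
g2 = m₄/m₂² − 3 = 5.19052 − 3 ≈ 2.191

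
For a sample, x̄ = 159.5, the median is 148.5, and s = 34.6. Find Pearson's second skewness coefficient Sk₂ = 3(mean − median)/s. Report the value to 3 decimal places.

0.954

Sk₂ = 3(159.5 − 148.5) / 34.6 = 3 × 11.0000 / 34.6
    = 33.0000 / 34.6 ≈ 0.954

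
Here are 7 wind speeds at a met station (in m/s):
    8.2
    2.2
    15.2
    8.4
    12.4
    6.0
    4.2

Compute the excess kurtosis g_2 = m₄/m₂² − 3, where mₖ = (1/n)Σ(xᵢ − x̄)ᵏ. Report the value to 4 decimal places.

-0.9989

x̄ = 8.0857
Σ(xᵢ − x̄)² = 123.4286 ⇒ m₂ = 17.63265
Σ(xᵢ − x̄)⁴ = 4355.0780 ⇒ m₄ = 622.15399
m₂² = 310.91045
g_2 = m₄/m₂² − 3 = 2.00107 − 3 ≈ -0.9989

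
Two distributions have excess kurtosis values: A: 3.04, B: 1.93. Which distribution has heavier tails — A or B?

A

Higher excess kurtosis ⇒ heavier tails relative to the normal distribution.
3.04 vs 1.93: the larger is 3.04, so A has heavier tails.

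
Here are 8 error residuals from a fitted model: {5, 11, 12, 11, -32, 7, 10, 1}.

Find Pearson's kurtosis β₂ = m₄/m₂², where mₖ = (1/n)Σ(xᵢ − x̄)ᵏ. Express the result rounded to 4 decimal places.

5.4207

x̄ = 3.1250
Σ(xᵢ − x̄)² = 1506.8750 ⇒ m₂ = 188.35938
Σ(xᵢ − x̄)⁴ = 1538565.7754 ⇒ m₄ = 192320.72192
m₂² = 35479.25415
β₂ = m₄/m₂² = 192320.72192 / 35479.25415 ≈ 5.4207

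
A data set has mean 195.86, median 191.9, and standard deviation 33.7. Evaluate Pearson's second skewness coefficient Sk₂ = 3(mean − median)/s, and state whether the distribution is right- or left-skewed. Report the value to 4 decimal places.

0.3525, right-skewed

Sk₂ = 3(195.86 − 191.9) / 33.7 = 3 × 3.9600 / 33.7
    = 11.8800 / 33.7 ≈ 0.3525
Sk₂ > 0 ⇒ mean > median ⇒ right-skewed (positive skew).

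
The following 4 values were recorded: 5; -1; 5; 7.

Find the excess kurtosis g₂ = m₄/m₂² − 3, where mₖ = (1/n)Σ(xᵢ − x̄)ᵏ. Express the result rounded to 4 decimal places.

x̄ = 4.0000
Σ(xᵢ − x̄)² = 36.0000 ⇒ m₂ = 9.00000
Σ(xᵢ − x̄)⁴ = 708.0000 ⇒ m₄ = 177.00000
m₂² = 81.00000
g₂ = m₄/m₂² − 3 = 2.18519 − 3 ≈ -0.8148

-0.8148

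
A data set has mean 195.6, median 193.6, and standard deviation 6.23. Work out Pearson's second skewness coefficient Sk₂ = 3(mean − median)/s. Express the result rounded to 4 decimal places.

Sk₂ = 3(195.6 − 193.6) / 6.23 = 3 × 2.0000 / 6.23
    = 6.0000 / 6.23 ≈ 0.9631

0.9631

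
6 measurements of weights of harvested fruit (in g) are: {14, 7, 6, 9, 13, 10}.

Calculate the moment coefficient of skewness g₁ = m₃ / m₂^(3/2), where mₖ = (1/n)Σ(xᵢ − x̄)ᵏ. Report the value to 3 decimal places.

x̄ = (14 + 7 + 6 + 9 + 13 + 10) / 6 = 9.8333
deviations (xᵢ − x̄): 4.1667, -2.8333, -3.8333, -0.8333, 3.1667, 0.1667
Σ(xᵢ − x̄)² = 50.8333 ⇒ m₂ = 50.8333/6 = 8.47222
Σ(xᵢ − x̄)³ = 24.4444 ⇒ m₃ = 24.4444/6 = 4.07407
m₂^(3/2) = 8.47222^(1.5) = 24.66017
g₁ = m₃ / m₂^(3/2) = 4.07407 / 24.66017 ≈ 0.165

0.165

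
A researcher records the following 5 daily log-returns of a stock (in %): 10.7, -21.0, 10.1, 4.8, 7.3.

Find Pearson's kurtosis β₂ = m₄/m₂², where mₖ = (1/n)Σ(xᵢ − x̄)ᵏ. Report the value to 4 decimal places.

3.0916

x̄ = 2.3800
Σ(xᵢ − x̄)² = 705.5080 ⇒ m₂ = 141.10160
Σ(xᵢ − x̄)⁴ = 307762.1918 ⇒ m₄ = 61552.43837
m₂² = 19909.66152
β₂ = m₄/m₂² = 61552.43837 / 19909.66152 ≈ 3.0916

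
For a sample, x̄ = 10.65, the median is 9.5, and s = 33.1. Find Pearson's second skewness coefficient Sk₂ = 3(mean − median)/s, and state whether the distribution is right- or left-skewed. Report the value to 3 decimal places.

0.104, right-skewed

Sk₂ = 3(10.65 − 9.5) / 33.1 = 3 × 1.1500 / 33.1
    = 3.4500 / 33.1 ≈ 0.104
Sk₂ > 0 ⇒ mean > median ⇒ right-skewed (positive skew).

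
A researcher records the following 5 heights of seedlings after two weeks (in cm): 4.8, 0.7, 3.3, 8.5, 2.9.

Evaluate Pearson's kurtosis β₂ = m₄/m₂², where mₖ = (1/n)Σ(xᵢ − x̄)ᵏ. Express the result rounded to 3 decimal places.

2.332

x̄ = 4.0400
Σ(xᵢ − x̄)² = 33.4720 ⇒ m₂ = 6.69440
Σ(xᵢ − x̄)⁴ = 522.4456 ⇒ m₄ = 104.48912
m₂² = 44.81499
β₂ = m₄/m₂² = 104.48912 / 44.81499 ≈ 2.332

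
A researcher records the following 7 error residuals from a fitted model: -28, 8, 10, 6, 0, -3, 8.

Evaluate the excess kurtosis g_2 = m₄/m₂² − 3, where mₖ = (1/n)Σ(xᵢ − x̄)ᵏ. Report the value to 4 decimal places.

x̄ = 0.1429
Σ(xᵢ − x̄)² = 1056.8571 ⇒ m₂ = 150.97959
Σ(xᵢ − x̄)⁴ = 645633.8484 ⇒ m₄ = 92233.40691
m₂² = 22794.83715
g_2 = m₄/m₂² − 3 = 4.04624 − 3 ≈ 1.0462

1.0462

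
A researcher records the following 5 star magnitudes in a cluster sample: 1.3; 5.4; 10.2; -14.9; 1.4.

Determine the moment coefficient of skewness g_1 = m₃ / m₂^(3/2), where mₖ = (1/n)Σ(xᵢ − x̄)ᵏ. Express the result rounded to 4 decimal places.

x̄ = (1.3 + 5.4 + 10.2 - 14.9 + 1.4) / 5 = 0.6800
deviations (xᵢ − x̄): 0.6200, 4.7200, 9.5200, -15.5800, 0.7200
Σ(xᵢ − x̄)² = 356.5480 ⇒ m₂ = 356.5480/5 = 71.30960
Σ(xᵢ − x̄)³ = -2813.2661 ⇒ m₃ = -2813.2661/5 = -562.65322
m₂^(3/2) = 71.30960^(1.5) = 602.17400
g_1 = m₃ / m₂^(3/2) = -562.65322 / 602.17400 ≈ -0.9344

-0.9344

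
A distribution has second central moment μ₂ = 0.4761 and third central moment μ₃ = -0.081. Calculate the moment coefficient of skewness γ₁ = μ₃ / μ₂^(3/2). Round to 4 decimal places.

-0.2466

σ = √μ₂ = √0.4761 = 0.69000
σ³ = μ₂^(3/2) = 0.32851
γ₁ = μ₃/σ³ = -0.081 / 0.32851 ≈ -0.2466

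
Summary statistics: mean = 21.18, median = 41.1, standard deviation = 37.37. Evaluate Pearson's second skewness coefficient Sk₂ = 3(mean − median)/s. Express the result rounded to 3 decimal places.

Sk₂ = 3(21.18 − 41.1) / 37.37 = 3 × -19.9200 / 37.37
    = -59.7600 / 37.37 ≈ -1.599

-1.599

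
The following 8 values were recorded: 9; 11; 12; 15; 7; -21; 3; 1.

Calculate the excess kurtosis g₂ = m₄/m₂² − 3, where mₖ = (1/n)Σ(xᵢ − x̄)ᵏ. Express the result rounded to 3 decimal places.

1.425

x̄ = 4.6250
Σ(xᵢ − x̄)² = 899.8750 ⇒ m₂ = 112.48438
Σ(xᵢ − x̄)⁴ = 447951.2441 ⇒ m₄ = 55993.90552
m₂² = 12652.73462
g₂ = m₄/m₂² − 3 = 4.42544 − 3 ≈ 1.425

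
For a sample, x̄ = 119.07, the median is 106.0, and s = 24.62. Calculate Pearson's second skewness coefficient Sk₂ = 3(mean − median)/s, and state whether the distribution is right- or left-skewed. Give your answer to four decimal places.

1.5926, right-skewed

Sk₂ = 3(119.07 − 106.0) / 24.62 = 3 × 13.0700 / 24.62
    = 39.2100 / 24.62 ≈ 1.5926
Sk₂ > 0 ⇒ mean > median ⇒ right-skewed (positive skew).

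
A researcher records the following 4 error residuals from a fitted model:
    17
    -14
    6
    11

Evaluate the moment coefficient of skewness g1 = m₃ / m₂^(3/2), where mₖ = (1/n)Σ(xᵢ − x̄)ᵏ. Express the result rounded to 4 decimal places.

-0.7789

x̄ = (17 - 14 + 6 + 11) / 4 = 5.0000
deviations (xᵢ − x̄): 12.0000, -19.0000, 1.0000, 6.0000
Σ(xᵢ − x̄)² = 542.0000 ⇒ m₂ = 542.0000/4 = 135.50000
Σ(xᵢ − x̄)³ = -4914.0000 ⇒ m₃ = -4914.0000/4 = -1228.50000
m₂^(3/2) = 135.50000^(1.5) = 1577.28053
g1 = m₃ / m₂^(3/2) = -1228.50000 / 1577.28053 ≈ -0.7789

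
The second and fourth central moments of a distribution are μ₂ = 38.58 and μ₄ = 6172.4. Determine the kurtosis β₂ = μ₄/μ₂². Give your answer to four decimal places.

4.1470

μ₂² = 38.58² = 1488.41640
μ₄/μ₂² = 6172.4 / 1488.41640 = 4.14696
β₂ ≈ 4.1470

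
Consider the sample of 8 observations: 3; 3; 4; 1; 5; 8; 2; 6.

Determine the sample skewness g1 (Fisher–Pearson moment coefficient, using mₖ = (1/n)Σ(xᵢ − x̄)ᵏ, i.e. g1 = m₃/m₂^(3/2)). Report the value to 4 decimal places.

x̄ = (3 + 3 + 4 + 1 + 5 + 8 + 2 + 6) / 8 = 4.0000
deviations (xᵢ − x̄): -1.0000, -1.0000, 0.0000, -3.0000, 1.0000, 4.0000, -2.0000, 2.0000
Σ(xᵢ − x̄)² = 36.0000 ⇒ m₂ = 36.0000/8 = 4.50000
Σ(xᵢ − x̄)³ = 36.0000 ⇒ m₃ = 36.0000/8 = 4.50000
m₂^(3/2) = 4.50000^(1.5) = 9.54594
g1 = m₃ / m₂^(3/2) = 4.50000 / 9.54594 ≈ 0.4714

0.4714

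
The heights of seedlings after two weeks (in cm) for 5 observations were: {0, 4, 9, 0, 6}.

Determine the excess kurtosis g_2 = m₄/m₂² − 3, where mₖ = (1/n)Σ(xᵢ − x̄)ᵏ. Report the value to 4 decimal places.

-1.4153

x̄ = 3.8000
Σ(xᵢ − x̄)² = 60.8000 ⇒ m₂ = 12.16000
Σ(xᵢ − x̄)⁴ = 1171.6160 ⇒ m₄ = 234.32320
m₂² = 147.86560
g_2 = m₄/m₂² − 3 = 1.58470 − 3 ≈ -1.4153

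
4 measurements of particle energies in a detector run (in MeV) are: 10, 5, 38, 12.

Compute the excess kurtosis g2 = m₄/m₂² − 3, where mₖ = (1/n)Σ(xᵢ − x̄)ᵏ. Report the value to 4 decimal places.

-0.7589

x̄ = 16.2500
Σ(xᵢ − x̄)² = 656.7500 ⇒ m₂ = 164.18750
Σ(xᵢ − x̄)⁴ = 241658.3281 ⇒ m₄ = 60414.58203
m₂² = 26957.53516
g2 = m₄/m₂² − 3 = 2.24110 − 3 ≈ -0.7589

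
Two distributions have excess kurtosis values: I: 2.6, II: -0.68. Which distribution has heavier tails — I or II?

Higher excess kurtosis ⇒ heavier tails relative to the normal distribution.
2.6 vs -0.68: the larger is 2.6, so I has heavier tails. (I is leptokurtic — heavier-than-normal tails; the other is platykurtic.)

I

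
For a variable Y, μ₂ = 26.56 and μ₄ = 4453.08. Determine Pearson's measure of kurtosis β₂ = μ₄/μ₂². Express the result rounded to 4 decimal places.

6.3125

μ₂² = 26.56² = 705.43360
μ₄/μ₂² = 4453.08 / 705.43360 = 6.31254
β₂ ≈ 6.3125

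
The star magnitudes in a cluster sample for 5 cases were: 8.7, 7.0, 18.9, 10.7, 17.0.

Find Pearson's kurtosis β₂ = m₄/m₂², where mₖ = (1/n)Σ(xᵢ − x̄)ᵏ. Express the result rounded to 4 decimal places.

1.3615

x̄ = 12.4600
Σ(xᵢ − x̄)² = 109.1320 ⇒ m₂ = 21.82640
Σ(xᵢ − x̄)⁴ = 3243.0959 ⇒ m₄ = 648.61918
m₂² = 476.39174
β₂ = m₄/m₂² = 648.61918 / 476.39174 ≈ 1.3615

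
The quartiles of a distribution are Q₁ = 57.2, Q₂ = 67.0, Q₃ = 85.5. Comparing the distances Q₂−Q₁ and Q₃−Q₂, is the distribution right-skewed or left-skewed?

right-skewed

Q₂ − Q₁ = 9.8;  Q₃ − Q₂ = 18.5
Q₃ − Q₂ > Q₂ − Q₁ ⇒ the upper half is more spread out ⇒ right-skewed.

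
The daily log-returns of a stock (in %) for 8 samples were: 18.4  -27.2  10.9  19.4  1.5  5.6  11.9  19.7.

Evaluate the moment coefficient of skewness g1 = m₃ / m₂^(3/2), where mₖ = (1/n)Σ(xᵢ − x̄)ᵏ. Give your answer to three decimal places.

-1.523

x̄ = (18.4 - 27.2 + 10.9 + 19.4 + 1.5 + 5.6 + 11.9 + 19.7) / 8 = 7.5250
deviations (xᵢ − x̄): 10.8750, -34.7250, 3.3750, 11.8750, -6.0250, -1.9250, 4.3750, 12.1750
Σ(xᵢ − x̄)² = 1683.8750 ⇒ m₂ = 1683.8750/8 = 210.48438
Σ(xᵢ − x̄)³ = -37210.5488 ⇒ m₃ = -37210.5488/8 = -4651.31859
m₂^(3/2) = 210.48438^(1.5) = 3053.72408
g1 = m₃ / m₂^(3/2) = -4651.31859 / 3053.72408 ≈ -1.523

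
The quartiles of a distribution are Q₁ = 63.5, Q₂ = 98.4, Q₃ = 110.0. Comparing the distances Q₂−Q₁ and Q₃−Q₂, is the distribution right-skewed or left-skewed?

Q₂ − Q₁ = 34.9;  Q₃ − Q₂ = 11.6
Q₂ − Q₁ > Q₃ − Q₂ ⇒ the lower half is more spread out ⇒ left-skewed.

left-skewed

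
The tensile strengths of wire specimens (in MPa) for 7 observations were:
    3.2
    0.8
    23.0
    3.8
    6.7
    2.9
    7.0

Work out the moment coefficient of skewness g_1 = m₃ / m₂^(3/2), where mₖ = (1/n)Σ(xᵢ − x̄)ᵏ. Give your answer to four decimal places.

x̄ = (3.2 + 0.8 + 23.0 + 3.8 + 6.7 + 2.9 + 7.0) / 7 = 6.7714
deviations (xᵢ − x̄): -3.5714, -5.9714, 16.2286, -2.9714, -0.0714, -3.8714, 0.2286
Σ(xᵢ − x̄)² = 335.6543 ⇒ m₂ = 335.6543/7 = 47.95061
Σ(xᵢ − x̄)³ = 3931.3305 ⇒ m₃ = 3931.3305/7 = 561.61865
m₂^(3/2) = 47.95061^(1.5) = 332.04063
g_1 = m₃ / m₂^(3/2) = 561.61865 / 332.04063 ≈ 1.6914

1.6914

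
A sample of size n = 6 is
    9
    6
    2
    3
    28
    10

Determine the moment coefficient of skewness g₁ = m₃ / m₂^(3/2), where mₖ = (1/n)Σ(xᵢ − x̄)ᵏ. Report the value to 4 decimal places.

1.3616

x̄ = (9 + 6 + 2 + 3 + 28 + 10) / 6 = 9.6667
deviations (xᵢ − x̄): -0.6667, -3.6667, -7.6667, -6.6667, 18.3333, 0.3333
Σ(xᵢ − x̄)² = 453.3333 ⇒ m₂ = 453.3333/6 = 75.55556
Σ(xᵢ − x̄)³ = 5365.5556 ⇒ m₃ = 5365.5556/6 = 894.25926
m₂^(3/2) = 75.55556^(1.5) = 656.74928
g₁ = m₃ / m₂^(3/2) = 894.25926 / 656.74928 ≈ 1.3616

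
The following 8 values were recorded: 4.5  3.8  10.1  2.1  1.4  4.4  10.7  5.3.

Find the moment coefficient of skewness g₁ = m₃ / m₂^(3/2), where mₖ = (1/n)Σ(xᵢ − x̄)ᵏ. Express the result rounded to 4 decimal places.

0.6723

x̄ = (4.5 + 3.8 + 10.1 + 2.1 + 1.4 + 4.4 + 10.7 + 5.3) / 8 = 5.2875
deviations (xᵢ − x̄): -0.7875, -1.4875, 4.8125, -3.1875, -3.8875, -0.8875, 5.4125, 0.0125
Σ(xᵢ − x̄)² = 81.3487 ⇒ m₂ = 81.3487/8 = 10.16859
Σ(xᵢ − x̄)³ = 174.4036 ⇒ m₃ = 174.4036/8 = 21.80045
m₂^(3/2) = 10.16859^(1.5) = 32.42585
g₁ = m₃ / m₂^(3/2) = 21.80045 / 32.42585 ≈ 0.6723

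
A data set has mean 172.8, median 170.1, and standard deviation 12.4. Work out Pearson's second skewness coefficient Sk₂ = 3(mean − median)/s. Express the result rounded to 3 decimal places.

Sk₂ = 3(172.8 − 170.1) / 12.4 = 3 × 2.7000 / 12.4
    = 8.1000 / 12.4 ≈ 0.653

0.653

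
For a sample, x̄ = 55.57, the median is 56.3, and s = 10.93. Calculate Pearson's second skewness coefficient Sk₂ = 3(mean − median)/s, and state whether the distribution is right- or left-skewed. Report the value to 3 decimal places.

Sk₂ = 3(55.57 − 56.3) / 10.93 = 3 × -0.7300 / 10.93
    = -2.1900 / 10.93 ≈ -0.200
Sk₂ < 0 ⇒ mean < median ⇒ left-skewed (negative skew).

-0.200, left-skewed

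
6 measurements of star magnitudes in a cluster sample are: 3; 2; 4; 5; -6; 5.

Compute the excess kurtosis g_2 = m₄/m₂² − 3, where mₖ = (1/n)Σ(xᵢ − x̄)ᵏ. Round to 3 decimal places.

0.652

x̄ = 2.1667
Σ(xᵢ − x̄)² = 86.8333 ⇒ m₂ = 14.47222
Σ(xᵢ − x̄)⁴ = 4588.8194 ⇒ m₄ = 764.80324
m₂² = 209.44522
g_2 = m₄/m₂² − 3 = 3.65157 − 3 ≈ 0.652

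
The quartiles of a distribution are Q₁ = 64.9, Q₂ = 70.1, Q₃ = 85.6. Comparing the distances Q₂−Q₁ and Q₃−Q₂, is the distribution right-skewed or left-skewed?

right-skewed

Q₂ − Q₁ = 5.2;  Q₃ − Q₂ = 15.5
Q₃ − Q₂ > Q₂ − Q₁ ⇒ the upper half is more spread out ⇒ right-skewed.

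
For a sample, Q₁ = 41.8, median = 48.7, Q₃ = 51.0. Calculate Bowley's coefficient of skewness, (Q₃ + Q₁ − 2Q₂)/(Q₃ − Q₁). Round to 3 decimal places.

numerator: Q₃ + Q₁ − 2Q₂ = 51.0 + 41.8 − 2×48.7 = -4.6000
denominator: Q₃ − Q₁ = 51.0 − 41.8 = 9.2000
Bowley skewness = -4.6000 / 9.2000 ≈ -0.500

-0.500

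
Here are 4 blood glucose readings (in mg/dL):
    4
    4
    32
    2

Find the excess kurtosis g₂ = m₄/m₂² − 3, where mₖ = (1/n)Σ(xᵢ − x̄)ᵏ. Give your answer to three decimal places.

-0.678

x̄ = 10.5000
Σ(xᵢ − x̄)² = 619.0000 ⇒ m₂ = 154.75000
Σ(xᵢ − x̄)⁴ = 222465.2500 ⇒ m₄ = 55616.31250
m₂² = 23947.56250
g₂ = m₄/m₂² − 3 = 2.32242 − 3 ≈ -0.678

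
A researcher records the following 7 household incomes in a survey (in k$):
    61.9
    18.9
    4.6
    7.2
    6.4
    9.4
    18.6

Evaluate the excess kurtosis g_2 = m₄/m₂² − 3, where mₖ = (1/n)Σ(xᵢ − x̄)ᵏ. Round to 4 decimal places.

x̄ = 18.1429
Σ(xᵢ − x̄)² = 2432.9571 ⇒ m₂ = 347.56531
Σ(xᵢ − x̄)⁴ = 3738864.4238 ⇒ m₄ = 534123.48911
m₂² = 120801.64202
g_2 = m₄/m₂² − 3 = 4.42149 − 3 ≈ 1.4215

1.4215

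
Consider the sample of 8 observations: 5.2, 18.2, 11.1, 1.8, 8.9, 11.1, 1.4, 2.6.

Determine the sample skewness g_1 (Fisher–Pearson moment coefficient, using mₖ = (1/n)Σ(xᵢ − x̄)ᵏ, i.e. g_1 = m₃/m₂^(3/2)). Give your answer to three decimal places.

0.567

x̄ = (5.2 + 18.2 + 11.1 + 1.8 + 8.9 + 11.1 + 1.4 + 2.6) / 8 = 7.5375
deviations (xᵢ − x̄): -2.3375, 10.6625, 3.5625, -5.7375, 1.3625, 3.5625, -6.1375, -4.9375
Σ(xᵢ − x̄)² = 241.3588 ⇒ m₂ = 241.3588/8 = 30.16984
Σ(xᵢ − x̄)³ = 751.9557 ⇒ m₃ = 751.9557/8 = 93.99446
m₂^(3/2) = 30.16984^(1.5) = 165.71415
g_1 = m₃ / m₂^(3/2) = 93.99446 / 165.71415 ≈ 0.567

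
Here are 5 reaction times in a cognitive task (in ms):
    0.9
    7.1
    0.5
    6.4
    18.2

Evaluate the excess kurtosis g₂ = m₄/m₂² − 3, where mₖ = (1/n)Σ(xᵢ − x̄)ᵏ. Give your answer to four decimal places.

-0.5555

x̄ = 6.6200
Σ(xᵢ − x̄)² = 204.5480 ⇒ m₂ = 40.90960
Σ(xᵢ − x̄)⁴ = 20455.2257 ⇒ m₄ = 4091.04514
m₂² = 1673.59537
g₂ = m₄/m₂² − 3 = 2.44446 − 3 ≈ -0.5555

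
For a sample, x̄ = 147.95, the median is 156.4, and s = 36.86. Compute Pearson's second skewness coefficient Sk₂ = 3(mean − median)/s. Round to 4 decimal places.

-0.6877

Sk₂ = 3(147.95 − 156.4) / 36.86 = 3 × -8.4500 / 36.86
    = -25.3500 / 36.86 ≈ -0.6877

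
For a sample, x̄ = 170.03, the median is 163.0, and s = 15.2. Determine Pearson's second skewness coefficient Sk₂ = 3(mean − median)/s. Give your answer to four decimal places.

1.3875

Sk₂ = 3(170.03 − 163.0) / 15.2 = 3 × 7.0300 / 15.2
    = 21.0900 / 15.2 ≈ 1.3875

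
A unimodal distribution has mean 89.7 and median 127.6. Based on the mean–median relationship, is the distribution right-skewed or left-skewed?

left-skewed

mean − median = 89.7 − 127.6 = -37.9
mean < median ⇒ the longer tail is on the left ⇒ left-skewed (negatively skewed).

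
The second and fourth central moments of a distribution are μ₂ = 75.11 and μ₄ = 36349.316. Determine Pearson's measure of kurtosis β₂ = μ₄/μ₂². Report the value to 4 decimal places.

6.4432

μ₂² = 75.11² = 5641.51210
μ₄/μ₂² = 36349.316 / 5641.51210 = 6.44319
β₂ ≈ 6.4432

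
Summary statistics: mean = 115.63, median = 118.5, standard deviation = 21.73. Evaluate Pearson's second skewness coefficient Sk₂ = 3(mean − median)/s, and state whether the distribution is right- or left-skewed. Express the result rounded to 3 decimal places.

Sk₂ = 3(115.63 − 118.5) / 21.73 = 3 × -2.8700 / 21.73
    = -8.6100 / 21.73 ≈ -0.396
Sk₂ < 0 ⇒ mean < median ⇒ left-skewed (negative skew).

-0.396, left-skewed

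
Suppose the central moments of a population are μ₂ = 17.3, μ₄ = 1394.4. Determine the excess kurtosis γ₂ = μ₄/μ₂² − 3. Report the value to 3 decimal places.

1.659

μ₂² = 17.3² = 299.29000
μ₄/μ₂² = 1394.4 / 299.29000 = 4.65903
γ₂ = 4.65903 − 3 ≈ 1.659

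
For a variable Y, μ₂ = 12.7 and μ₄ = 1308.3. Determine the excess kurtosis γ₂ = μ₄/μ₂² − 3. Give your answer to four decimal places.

μ₂² = 12.7² = 161.29000
μ₄/μ₂² = 1308.3 / 161.29000 = 8.11148
γ₂ = 8.11148 − 3 ≈ 5.1115

5.1115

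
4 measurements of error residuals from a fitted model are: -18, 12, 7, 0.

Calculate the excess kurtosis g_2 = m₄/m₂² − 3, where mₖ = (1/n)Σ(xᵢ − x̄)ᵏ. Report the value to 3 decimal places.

-1.022

x̄ = 0.2500
Σ(xᵢ − x̄)² = 516.7500 ⇒ m₂ = 129.18750
Σ(xᵢ − x̄)⁴ = 132067.8281 ⇒ m₄ = 33016.95703
m₂² = 16689.41016
g_2 = m₄/m₂² − 3 = 1.97832 − 3 ≈ -1.022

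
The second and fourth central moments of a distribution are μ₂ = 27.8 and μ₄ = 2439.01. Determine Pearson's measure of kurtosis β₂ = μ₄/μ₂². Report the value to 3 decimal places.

μ₂² = 27.8² = 772.84000
μ₄/μ₂² = 2439.01 / 772.84000 = 3.15591
β₂ ≈ 3.156

3.156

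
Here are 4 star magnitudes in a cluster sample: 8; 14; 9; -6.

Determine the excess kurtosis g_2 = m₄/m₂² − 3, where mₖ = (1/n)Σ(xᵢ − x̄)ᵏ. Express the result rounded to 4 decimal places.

-0.8500

x̄ = 6.2500
Σ(xᵢ − x̄)² = 220.7500 ⇒ m₂ = 55.18750
Σ(xᵢ − x̄)⁴ = 26192.8281 ⇒ m₄ = 6548.20703
m₂² = 3045.66016
g_2 = m₄/m₂² − 3 = 2.15001 − 3 ≈ -0.8500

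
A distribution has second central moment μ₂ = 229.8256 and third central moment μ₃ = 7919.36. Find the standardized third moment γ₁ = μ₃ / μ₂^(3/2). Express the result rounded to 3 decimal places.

σ = √μ₂ = √229.8256 = 15.16000
σ³ = μ₂^(3/2) = 3484.15610
γ₁ = μ₃/σ³ = 7919.36 / 3484.15610 ≈ 2.273

2.273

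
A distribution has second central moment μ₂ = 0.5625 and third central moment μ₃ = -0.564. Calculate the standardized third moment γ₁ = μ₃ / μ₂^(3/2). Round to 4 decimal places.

σ = √μ₂ = √0.5625 = 0.75000
σ³ = μ₂^(3/2) = 0.42188
γ₁ = μ₃/σ³ = -0.564 / 0.42188 ≈ -1.3369

-1.3369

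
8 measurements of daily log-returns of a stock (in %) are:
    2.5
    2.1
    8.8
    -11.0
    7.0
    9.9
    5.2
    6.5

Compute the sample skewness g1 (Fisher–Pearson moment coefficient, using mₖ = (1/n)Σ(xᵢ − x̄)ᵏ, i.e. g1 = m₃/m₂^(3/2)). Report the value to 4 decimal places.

x̄ = (2.5 + 2.1 + 8.8 - 11.0 + 7.0 + 9.9 + 5.2 + 6.5) / 8 = 3.8750
deviations (xᵢ − x̄): -1.3750, -1.7750, 4.9250, -14.8750, 3.1250, 6.0250, 1.3250, 2.6250
Σ(xᵢ − x̄)² = 305.2750 ⇒ m₂ = 305.2750/8 = 38.15938
Σ(xᵢ − x̄)³ = -2910.4162 ⇒ m₃ = -2910.4162/8 = -363.80203
m₂^(3/2) = 38.15938^(1.5) = 235.72296
g1 = m₃ / m₂^(3/2) = -363.80203 / 235.72296 ≈ -1.5433

-1.5433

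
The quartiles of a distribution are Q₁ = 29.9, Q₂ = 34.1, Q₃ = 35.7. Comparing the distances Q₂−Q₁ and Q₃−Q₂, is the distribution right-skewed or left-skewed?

left-skewed

Q₂ − Q₁ = 4.2;  Q₃ − Q₂ = 1.6
Q₂ − Q₁ > Q₃ − Q₂ ⇒ the lower half is more spread out ⇒ left-skewed.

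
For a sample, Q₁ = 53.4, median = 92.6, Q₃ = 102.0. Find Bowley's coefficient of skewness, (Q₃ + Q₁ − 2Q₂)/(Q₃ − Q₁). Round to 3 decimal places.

numerator: Q₃ + Q₁ − 2Q₂ = 102.0 + 53.4 − 2×92.6 = -29.8000
denominator: Q₃ − Q₁ = 102.0 − 53.4 = 48.6000
Bowley skewness = -29.8000 / 48.6000 ≈ -0.613

-0.613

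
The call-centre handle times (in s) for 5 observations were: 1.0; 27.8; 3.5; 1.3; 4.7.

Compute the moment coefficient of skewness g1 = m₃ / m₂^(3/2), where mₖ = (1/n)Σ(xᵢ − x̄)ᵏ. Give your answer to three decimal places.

x̄ = (1.0 + 27.8 + 3.5 + 1.3 + 4.7) / 5 = 7.6600
deviations (xᵢ − x̄): -6.6600, 20.1400, -4.1600, -6.3600, -2.9600
Σ(xᵢ − x̄)² = 516.4920 ⇒ m₂ = 516.4920/5 = 103.29840
Σ(xᵢ − x̄)³ = 7518.5854 ⇒ m₃ = 7518.5854/5 = 1503.71707
m₂^(3/2) = 103.29840^(1.5) = 1049.88176
g1 = m₃ / m₂^(3/2) = 1503.71707 / 1049.88176 ≈ 1.432

1.432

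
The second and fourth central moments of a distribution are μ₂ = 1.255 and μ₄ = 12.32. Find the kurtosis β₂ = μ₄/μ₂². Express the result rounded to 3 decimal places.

7.822

μ₂² = 1.255² = 1.57502
μ₄/μ₂² = 12.32 / 1.57502 = 7.82210
β₂ ≈ 7.822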